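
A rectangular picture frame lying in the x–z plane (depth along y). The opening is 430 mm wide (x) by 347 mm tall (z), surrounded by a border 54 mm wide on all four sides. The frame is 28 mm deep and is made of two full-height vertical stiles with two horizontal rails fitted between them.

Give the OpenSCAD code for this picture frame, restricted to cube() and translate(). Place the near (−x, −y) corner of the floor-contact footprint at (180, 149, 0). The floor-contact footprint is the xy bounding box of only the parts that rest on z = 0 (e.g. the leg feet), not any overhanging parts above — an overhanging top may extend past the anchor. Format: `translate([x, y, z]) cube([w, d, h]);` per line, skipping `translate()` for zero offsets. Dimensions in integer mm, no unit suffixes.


translate([180, 149, 0]) cube([54, 28, 455]);
translate([664, 149, 0]) cube([54, 28, 455]);
translate([234, 149, 0]) cube([430, 28, 54]);
translate([234, 149, 401]) cube([430, 28, 54]);


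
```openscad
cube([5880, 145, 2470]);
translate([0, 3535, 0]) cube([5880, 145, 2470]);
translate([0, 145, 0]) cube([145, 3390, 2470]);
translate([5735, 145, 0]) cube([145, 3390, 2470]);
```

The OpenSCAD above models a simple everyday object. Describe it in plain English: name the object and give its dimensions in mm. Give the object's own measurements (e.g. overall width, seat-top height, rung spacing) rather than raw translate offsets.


The wall frame of a small rectangular building: four walls, each 2470 mm tall and 145 mm thick, enclosing a footprint 5880 mm (x) by 3680 mm (y) outside-to-outside, with no floor or roof. The front and back walls (the −y and +y sides) span the full width; the two side walls fit between them.


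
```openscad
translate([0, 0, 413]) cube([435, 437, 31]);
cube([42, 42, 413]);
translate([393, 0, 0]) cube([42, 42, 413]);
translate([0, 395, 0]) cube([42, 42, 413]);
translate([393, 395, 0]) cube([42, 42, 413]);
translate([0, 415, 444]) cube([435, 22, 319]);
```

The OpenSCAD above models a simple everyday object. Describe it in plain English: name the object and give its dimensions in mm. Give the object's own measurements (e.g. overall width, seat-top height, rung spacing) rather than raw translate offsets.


A chair. The seat is a 435×437×31 mm slab with its top at z = 444 mm, on four 42×42 mm corner legs (flush with the seat edges, standing on z = 0). A flat backrest 22 mm thick, 319 mm tall, spans the full seat width and rises from the seat top along its +y edge, rear face flush with the rear of the seat.


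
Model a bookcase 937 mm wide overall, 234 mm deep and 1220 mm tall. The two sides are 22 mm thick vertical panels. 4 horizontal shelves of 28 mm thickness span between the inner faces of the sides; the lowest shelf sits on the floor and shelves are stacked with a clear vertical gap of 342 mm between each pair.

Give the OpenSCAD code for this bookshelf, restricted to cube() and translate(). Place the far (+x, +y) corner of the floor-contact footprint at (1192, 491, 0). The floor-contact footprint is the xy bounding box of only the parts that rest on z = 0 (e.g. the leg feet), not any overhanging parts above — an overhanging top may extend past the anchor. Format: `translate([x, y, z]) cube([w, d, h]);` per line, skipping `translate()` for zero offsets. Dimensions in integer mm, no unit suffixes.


translate([255, 257, 0]) cube([22, 234, 1220]);
translate([1170, 257, 0]) cube([22, 234, 1220]);
translate([277, 257, 0]) cube([893, 234, 28]);
translate([277, 257, 370]) cube([893, 234, 28]);
translate([277, 257, 740]) cube([893, 234, 28]);
translate([277, 257, 1110]) cube([893, 234, 28]);


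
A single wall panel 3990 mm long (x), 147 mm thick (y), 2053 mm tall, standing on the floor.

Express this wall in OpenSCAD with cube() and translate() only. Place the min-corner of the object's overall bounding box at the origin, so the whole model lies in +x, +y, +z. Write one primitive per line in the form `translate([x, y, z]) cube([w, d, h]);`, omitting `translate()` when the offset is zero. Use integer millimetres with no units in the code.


cube([3990, 147, 2053]);


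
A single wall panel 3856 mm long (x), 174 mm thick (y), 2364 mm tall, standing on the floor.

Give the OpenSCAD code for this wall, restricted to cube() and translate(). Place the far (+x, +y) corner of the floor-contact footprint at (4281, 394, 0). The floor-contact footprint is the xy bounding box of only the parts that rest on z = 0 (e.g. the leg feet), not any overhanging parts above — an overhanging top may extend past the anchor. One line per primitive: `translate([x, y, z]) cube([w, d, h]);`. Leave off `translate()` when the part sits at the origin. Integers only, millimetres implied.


translate([425, 220, 0]) cube([3856, 174, 2364]);


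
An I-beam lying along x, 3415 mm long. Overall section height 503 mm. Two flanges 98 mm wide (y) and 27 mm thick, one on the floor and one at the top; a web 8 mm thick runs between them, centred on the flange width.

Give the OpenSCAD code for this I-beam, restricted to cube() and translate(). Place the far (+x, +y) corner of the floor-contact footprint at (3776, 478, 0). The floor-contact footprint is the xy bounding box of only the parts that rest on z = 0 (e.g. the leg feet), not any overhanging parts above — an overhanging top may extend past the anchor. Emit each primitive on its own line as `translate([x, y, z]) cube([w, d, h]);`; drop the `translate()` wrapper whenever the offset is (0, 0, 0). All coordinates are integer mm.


translate([361, 380, 0]) cube([3415, 98, 27]);
translate([361, 425, 27]) cube([3415, 8, 449]);
translate([361, 380, 476]) cube([3415, 98, 27]);


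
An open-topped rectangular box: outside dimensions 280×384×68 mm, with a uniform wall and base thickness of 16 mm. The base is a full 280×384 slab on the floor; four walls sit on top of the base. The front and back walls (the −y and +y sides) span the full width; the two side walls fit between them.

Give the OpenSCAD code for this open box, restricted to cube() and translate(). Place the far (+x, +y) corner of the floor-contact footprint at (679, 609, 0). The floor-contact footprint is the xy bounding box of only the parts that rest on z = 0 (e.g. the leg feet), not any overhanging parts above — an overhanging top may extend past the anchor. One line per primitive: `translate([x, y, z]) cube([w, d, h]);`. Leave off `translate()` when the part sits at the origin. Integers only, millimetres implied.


translate([399, 225, 0]) cube([280, 384, 16]);
translate([399, 225, 16]) cube([280, 16, 52]);
translate([399, 593, 16]) cube([280, 16, 52]);
translate([399, 241, 16]) cube([16, 352, 52]);
translate([663, 241, 16]) cube([16, 352, 52]);


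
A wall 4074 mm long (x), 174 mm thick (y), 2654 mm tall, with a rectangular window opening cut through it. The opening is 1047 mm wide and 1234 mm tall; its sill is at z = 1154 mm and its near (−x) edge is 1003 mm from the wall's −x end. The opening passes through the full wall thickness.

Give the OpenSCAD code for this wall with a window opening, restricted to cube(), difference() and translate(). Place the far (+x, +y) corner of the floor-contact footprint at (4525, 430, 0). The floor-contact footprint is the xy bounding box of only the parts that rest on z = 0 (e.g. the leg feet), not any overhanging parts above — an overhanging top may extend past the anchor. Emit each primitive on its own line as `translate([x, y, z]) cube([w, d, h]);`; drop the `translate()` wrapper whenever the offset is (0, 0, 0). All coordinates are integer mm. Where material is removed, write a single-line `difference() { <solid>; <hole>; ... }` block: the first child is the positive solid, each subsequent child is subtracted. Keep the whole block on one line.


difference() { translate([451, 256, 0]) cube([4074, 174, 2654]); translate([1454, 256, 1154]) cube([1047, 174, 1234]); }


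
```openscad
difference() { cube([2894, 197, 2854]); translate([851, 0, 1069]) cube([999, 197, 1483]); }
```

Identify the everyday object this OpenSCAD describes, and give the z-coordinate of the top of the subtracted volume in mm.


A wall with a window opening. The window head height is 2552 mm.

A wall with a rectangular opening subtracted — a window. Sill at z = 1069, opening 1483 mm tall, so the head is at 1069 + 1483 = 2552 mm.


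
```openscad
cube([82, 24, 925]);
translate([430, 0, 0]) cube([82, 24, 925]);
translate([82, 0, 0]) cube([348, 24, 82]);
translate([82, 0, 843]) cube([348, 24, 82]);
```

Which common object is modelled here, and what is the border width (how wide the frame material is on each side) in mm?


A picture frame. The border width is 82 mm.

Four thin pieces enclosing a rectangular opening — a picture frame. The two full-height stiles are 925 mm tall; the top rail sits at z = 843 and is 82 mm tall, so the border above the opening is 925 − 843 = 82 mm, matching the stile x-width.


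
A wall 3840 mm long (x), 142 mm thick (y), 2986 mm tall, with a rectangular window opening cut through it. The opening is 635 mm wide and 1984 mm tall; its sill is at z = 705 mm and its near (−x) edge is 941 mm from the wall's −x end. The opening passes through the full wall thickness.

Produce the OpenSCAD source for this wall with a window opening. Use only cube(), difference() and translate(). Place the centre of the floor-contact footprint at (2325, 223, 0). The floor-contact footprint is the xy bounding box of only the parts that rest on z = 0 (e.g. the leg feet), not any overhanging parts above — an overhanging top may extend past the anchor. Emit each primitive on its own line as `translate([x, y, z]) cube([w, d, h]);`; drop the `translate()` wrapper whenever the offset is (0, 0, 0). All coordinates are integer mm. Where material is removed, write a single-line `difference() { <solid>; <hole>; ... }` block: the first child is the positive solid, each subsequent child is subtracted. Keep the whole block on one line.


difference() { translate([405, 152, 0]) cube([3840, 142, 2986]); translate([1346, 152, 705]) cube([635, 142, 1984]); }


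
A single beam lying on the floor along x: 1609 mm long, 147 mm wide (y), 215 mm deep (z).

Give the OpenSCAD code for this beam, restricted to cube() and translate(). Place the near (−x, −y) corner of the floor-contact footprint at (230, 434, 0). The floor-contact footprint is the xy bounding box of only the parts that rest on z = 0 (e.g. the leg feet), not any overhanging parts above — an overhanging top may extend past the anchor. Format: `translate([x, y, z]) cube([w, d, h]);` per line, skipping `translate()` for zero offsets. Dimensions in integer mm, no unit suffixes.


translate([230, 434, 0]) cube([1609, 147, 215]);


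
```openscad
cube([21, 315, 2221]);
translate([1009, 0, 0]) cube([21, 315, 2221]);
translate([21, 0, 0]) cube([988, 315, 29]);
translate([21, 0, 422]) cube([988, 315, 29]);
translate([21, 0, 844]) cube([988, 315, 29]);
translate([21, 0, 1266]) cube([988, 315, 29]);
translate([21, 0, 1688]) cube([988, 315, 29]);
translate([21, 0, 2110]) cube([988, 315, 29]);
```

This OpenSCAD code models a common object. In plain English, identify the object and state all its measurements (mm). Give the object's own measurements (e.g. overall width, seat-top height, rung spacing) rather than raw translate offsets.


An open bookshelf. Two side panels, each 21 mm thick, 315 mm deep and 2221 mm tall, stand 1030 mm apart (outside-to-outside). Between them sit 6 shelves, each 29 mm thick and 315 mm deep, spanning the full gap between the sides. The bottom shelf rests on the floor (its underside at z = 0) and the clear gap between one shelf's top and the next shelf's underside is 393 mm.


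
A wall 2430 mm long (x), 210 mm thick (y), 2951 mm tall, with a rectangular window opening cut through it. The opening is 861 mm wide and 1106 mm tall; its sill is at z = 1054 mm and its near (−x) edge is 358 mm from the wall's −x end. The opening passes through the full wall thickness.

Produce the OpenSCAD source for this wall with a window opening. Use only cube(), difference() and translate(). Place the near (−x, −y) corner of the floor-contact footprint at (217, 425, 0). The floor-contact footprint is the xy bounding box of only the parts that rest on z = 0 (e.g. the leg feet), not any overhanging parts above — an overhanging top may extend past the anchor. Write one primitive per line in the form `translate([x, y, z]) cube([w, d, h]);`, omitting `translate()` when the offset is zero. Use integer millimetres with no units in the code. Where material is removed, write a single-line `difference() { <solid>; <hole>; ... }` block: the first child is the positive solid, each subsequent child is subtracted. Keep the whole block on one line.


difference() { translate([217, 425, 0]) cube([2430, 210, 2951]); translate([575, 425, 1054]) cube([861, 210, 1106]); }


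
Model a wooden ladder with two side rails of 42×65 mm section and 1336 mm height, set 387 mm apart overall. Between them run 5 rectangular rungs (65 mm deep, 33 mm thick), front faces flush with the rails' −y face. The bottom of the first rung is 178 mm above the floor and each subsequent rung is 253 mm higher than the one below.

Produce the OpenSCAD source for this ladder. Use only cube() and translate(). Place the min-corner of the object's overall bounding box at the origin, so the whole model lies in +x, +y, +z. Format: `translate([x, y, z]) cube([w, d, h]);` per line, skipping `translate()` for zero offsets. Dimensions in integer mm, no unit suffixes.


cube([42, 65, 1336]);
translate([345, 0, 0]) cube([42, 65, 1336]);
translate([42, 0, 178]) cube([303, 65, 33]);
translate([42, 0, 431]) cube([303, 65, 33]);
translate([42, 0, 684]) cube([303, 65, 33]);
translate([42, 0, 937]) cube([303, 65, 33]);
translate([42, 0, 1190]) cube([303, 65, 33]);


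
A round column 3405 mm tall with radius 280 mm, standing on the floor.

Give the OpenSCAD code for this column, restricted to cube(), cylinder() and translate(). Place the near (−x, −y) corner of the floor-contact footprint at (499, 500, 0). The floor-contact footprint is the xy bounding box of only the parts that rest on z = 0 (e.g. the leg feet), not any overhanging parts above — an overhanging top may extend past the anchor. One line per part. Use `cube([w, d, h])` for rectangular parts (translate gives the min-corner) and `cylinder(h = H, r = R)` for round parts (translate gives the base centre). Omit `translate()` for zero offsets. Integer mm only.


translate([779, 780, 0]) cylinder(h = 3405, r = 280);


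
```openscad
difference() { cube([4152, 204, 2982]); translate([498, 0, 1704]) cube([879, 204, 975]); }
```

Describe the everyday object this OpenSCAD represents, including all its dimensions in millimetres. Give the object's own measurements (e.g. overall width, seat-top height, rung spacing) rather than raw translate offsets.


A wall 4152 mm long (x), 204 mm thick (y), 2982 mm tall, with a rectangular window opening cut through it. The opening is 879 mm wide and 975 mm tall; its sill is at z = 1704 mm and its near (−x) edge is 498 mm from the wall's −x end. The opening passes through the full wall thickness.


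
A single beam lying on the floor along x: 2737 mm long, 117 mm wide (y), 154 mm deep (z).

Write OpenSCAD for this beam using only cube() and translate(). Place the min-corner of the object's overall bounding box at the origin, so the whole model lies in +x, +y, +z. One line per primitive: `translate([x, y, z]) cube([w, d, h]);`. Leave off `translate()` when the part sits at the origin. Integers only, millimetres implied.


cube([2737, 117, 154]);


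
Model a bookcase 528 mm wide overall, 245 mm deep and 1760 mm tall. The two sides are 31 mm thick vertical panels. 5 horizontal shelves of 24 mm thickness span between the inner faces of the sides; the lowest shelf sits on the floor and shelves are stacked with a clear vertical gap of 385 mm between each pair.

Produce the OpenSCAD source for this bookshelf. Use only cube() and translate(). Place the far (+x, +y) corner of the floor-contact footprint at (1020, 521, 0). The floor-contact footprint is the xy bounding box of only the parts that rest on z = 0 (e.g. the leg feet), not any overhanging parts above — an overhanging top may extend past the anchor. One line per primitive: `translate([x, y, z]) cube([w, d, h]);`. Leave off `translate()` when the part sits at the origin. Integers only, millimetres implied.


translate([492, 276, 0]) cube([31, 245, 1760]);
translate([989, 276, 0]) cube([31, 245, 1760]);
translate([523, 276, 0]) cube([466, 245, 24]);
translate([523, 276, 409]) cube([466, 245, 24]);
translate([523, 276, 818]) cube([466, 245, 24]);
translate([523, 276, 1227]) cube([466, 245, 24]);
translate([523, 276, 1636]) cube([466, 245, 24]);


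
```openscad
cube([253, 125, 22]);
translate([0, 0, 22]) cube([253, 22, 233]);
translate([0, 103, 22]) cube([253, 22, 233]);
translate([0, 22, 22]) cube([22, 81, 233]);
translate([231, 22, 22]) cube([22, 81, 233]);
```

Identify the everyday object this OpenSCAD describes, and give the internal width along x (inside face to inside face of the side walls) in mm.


An open box. The internal width is 209 mm.

A 253×125 base slab with four walls standing on it — an open box. The base is 253 mm wide and the walls are 22 mm thick, so the internal width is 253 − 2 × 22 = 209 mm.


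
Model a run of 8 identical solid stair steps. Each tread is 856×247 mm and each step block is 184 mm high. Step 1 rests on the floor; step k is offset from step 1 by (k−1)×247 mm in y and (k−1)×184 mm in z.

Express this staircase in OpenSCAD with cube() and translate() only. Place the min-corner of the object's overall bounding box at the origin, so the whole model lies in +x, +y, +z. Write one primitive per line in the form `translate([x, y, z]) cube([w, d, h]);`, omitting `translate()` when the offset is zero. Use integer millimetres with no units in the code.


cube([856, 247, 184]);
translate([0, 247, 184]) cube([856, 247, 184]);
translate([0, 494, 368]) cube([856, 247, 184]);
translate([0, 741, 552]) cube([856, 247, 184]);
translate([0, 988, 736]) cube([856, 247, 184]);
translate([0, 1235, 920]) cube([856, 247, 184]);
translate([0, 1482, 1104]) cube([856, 247, 184]);
translate([0, 1729, 1288]) cube([856, 247, 184]);


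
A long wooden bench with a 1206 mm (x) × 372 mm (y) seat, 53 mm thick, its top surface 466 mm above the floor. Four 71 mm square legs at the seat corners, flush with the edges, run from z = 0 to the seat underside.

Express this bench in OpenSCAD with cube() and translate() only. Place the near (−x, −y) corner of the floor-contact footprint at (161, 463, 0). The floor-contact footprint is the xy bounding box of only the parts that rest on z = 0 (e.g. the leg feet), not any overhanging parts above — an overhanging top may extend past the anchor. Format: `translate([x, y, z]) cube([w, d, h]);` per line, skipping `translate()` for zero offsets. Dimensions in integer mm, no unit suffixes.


// leg_h = 466 − 53 = 413
translate([161, 463, 413]) cube([1206, 372, 53]);
translate([161, 463, 0]) cube([71, 71, 413]);
translate([161, 764, 0]) cube([71, 71, 413]);
translate([1296, 463, 0]) cube([71, 71, 413]);
translate([1296, 764, 0]) cube([71, 71, 413]);


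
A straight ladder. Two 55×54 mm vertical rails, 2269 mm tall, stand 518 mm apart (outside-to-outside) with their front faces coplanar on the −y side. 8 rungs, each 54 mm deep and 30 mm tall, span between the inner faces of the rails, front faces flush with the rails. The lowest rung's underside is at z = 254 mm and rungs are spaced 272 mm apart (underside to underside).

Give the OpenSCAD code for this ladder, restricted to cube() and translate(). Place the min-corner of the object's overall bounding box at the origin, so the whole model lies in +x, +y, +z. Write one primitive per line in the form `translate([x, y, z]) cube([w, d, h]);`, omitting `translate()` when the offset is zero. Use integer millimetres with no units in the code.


cube([55, 54, 2269]);
translate([463, 0, 0]) cube([55, 54, 2269]);
translate([55, 0, 254]) cube([408, 54, 30]);
translate([55, 0, 526]) cube([408, 54, 30]);
translate([55, 0, 798]) cube([408, 54, 30]);
translate([55, 0, 1070]) cube([408, 54, 30]);
translate([55, 0, 1342]) cube([408, 54, 30]);
translate([55, 0, 1614]) cube([408, 54, 30]);
translate([55, 0, 1886]) cube([408, 54, 30]);
translate([55, 0, 2158]) cube([408, 54, 30]);


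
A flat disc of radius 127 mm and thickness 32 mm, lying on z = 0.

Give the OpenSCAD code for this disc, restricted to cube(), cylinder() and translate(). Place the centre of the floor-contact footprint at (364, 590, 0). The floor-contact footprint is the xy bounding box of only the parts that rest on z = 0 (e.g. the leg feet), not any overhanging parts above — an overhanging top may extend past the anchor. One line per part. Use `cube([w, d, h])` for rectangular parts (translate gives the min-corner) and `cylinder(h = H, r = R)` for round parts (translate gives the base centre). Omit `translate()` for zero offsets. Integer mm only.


translate([364, 590, 0]) cylinder(h = 32, r = 127);


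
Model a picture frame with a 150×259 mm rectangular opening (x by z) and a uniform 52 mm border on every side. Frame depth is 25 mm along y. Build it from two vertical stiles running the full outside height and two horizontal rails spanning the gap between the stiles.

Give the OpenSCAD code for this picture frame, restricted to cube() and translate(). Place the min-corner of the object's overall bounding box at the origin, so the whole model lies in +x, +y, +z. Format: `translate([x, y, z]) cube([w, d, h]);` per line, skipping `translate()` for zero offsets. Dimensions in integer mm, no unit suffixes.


cube([52, 25, 363]);
translate([202, 0, 0]) cube([52, 25, 363]);
translate([52, 0, 0]) cube([150, 25, 52]);
translate([52, 0, 311]) cube([150, 25, 52]);


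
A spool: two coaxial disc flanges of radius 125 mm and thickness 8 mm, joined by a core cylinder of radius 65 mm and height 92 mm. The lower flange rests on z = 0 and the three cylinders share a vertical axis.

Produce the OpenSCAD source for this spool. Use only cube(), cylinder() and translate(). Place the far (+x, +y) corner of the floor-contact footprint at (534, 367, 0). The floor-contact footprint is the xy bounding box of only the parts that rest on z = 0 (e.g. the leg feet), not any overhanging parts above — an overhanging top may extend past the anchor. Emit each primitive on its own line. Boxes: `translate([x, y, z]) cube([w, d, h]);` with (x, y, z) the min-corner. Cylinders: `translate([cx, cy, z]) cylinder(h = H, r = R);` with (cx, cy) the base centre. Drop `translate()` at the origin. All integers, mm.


translate([409, 242, 0]) cylinder(h = 8, r = 125);
translate([409, 242, 8]) cylinder(h = 92, r = 65);
translate([409, 242, 100]) cylinder(h = 8, r = 125);


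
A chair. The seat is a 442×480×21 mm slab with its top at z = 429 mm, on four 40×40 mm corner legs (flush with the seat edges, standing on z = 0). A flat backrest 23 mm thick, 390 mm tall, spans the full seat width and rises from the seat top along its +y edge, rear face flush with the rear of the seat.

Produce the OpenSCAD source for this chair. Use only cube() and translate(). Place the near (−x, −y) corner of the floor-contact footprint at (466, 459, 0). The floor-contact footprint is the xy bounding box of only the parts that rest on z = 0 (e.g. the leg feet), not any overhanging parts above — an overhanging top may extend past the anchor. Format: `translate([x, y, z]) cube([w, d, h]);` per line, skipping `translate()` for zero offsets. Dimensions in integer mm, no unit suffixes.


translate([466, 459, 408]) cube([442, 480, 21]);
translate([466, 459, 0]) cube([40, 40, 408]);
translate([868, 459, 0]) cube([40, 40, 408]);
translate([466, 899, 0]) cube([40, 40, 408]);
translate([868, 899, 0]) cube([40, 40, 408]);
translate([466, 916, 429]) cube([442, 23, 390]);


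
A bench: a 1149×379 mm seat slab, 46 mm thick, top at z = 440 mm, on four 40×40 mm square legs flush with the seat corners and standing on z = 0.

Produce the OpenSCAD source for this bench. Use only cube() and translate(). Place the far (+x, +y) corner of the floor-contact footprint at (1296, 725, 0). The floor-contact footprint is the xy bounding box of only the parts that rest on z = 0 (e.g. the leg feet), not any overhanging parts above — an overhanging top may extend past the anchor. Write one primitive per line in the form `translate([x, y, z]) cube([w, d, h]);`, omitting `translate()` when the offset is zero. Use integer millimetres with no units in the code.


// leg_h = 440 − 46 = 394
translate([147, 346, 394]) cube([1149, 379, 46]);
translate([147, 346, 0]) cube([40, 40, 394]);
translate([147, 685, 0]) cube([40, 40, 394]);
translate([1256, 346, 0]) cube([40, 40, 394]);
translate([1256, 685, 0]) cube([40, 40, 394]);


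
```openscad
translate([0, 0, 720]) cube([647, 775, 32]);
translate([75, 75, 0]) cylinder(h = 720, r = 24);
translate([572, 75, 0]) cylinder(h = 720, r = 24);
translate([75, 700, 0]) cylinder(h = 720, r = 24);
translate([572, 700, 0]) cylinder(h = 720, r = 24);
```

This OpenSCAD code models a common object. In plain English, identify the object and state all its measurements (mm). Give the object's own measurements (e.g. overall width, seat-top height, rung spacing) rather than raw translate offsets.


A rectangular dining table. The top is 647×775×32 mm with its upper surface at z = 752 mm. It stands on four round legs of 48 mm diameter, each leg's bounding box inset 51 mm from the nearest pair of top edges, running from the floor to the underside of the top.


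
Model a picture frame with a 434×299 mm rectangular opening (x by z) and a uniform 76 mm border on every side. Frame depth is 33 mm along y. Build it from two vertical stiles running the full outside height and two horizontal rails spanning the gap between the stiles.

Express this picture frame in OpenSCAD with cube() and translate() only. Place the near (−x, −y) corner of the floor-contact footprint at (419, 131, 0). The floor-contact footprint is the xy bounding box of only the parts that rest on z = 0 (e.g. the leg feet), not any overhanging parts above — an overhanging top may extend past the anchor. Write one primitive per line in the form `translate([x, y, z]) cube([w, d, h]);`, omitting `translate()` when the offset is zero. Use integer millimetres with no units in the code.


translate([419, 131, 0]) cube([76, 33, 451]);
translate([929, 131, 0]) cube([76, 33, 451]);
translate([495, 131, 0]) cube([434, 33, 76]);
translate([495, 131, 375]) cube([434, 33, 76]);


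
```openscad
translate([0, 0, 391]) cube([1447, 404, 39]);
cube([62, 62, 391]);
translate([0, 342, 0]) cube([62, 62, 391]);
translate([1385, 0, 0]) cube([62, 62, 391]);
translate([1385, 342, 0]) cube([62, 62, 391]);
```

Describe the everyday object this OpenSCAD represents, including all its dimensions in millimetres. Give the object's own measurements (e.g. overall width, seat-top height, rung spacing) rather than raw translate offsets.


A long wooden bench with a 1447 mm (x) × 404 mm (y) seat, 39 mm thick, its top surface 430 mm above the floor. Four 62 mm square legs at the seat corners, flush with the edges, run from z = 0 to the seat underside.


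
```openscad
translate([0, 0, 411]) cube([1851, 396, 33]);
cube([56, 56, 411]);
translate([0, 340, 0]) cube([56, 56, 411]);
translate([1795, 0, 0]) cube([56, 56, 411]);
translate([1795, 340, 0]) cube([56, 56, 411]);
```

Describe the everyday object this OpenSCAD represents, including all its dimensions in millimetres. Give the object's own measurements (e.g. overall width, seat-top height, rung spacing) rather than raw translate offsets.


A bench: a 1851×396 mm seat slab, 33 mm thick, top at z = 444 mm, on four 56×56 mm square legs flush with the seat corners and standing on z = 0.


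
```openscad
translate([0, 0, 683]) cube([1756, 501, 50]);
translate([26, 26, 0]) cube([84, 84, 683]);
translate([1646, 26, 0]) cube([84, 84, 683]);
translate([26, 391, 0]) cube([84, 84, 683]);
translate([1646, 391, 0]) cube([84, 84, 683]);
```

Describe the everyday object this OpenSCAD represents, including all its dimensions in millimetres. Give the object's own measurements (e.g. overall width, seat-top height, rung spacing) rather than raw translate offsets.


A table: top 1756 mm (x) × 501 mm (y), 50 mm thick, upper face at z = 733 mm, on four 84×84 mm square legs, each inset 26 mm from the nearest pair of top edges from z = 0 to the bottom of the top.


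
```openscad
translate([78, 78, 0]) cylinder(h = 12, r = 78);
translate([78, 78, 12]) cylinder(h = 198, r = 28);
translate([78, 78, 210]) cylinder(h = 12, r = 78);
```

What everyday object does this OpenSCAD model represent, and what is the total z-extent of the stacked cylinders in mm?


A spool. The overall height is 222 mm.

Three coaxial cylinders, large–small–large — a spool. Two 12 mm flanges and a 198 mm core give 12 + 198 + 12 = 222 mm.


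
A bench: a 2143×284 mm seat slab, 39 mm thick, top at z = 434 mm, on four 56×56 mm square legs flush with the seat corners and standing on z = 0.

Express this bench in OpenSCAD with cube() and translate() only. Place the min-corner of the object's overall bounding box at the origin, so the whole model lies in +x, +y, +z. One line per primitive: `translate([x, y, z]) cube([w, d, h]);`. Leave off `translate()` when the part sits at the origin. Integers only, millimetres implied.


// leg_h = 434 − 39 = 395
translate([0, 0, 395]) cube([2143, 284, 39]);
cube([56, 56, 395]);
translate([0, 228, 0]) cube([56, 56, 395]);
translate([2087, 0, 0]) cube([56, 56, 395]);
translate([2087, 228, 0]) cube([56, 56, 395]);


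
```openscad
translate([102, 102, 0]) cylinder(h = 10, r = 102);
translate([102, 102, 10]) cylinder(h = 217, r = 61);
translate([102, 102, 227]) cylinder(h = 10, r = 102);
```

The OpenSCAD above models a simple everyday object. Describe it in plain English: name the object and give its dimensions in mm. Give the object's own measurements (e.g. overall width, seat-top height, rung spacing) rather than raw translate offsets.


A spool: two coaxial disc flanges of radius 102 mm and thickness 10 mm, joined by a core cylinder of radius 61 mm and height 217 mm. The lower flange rests on z = 0 and the three cylinders share a vertical axis.


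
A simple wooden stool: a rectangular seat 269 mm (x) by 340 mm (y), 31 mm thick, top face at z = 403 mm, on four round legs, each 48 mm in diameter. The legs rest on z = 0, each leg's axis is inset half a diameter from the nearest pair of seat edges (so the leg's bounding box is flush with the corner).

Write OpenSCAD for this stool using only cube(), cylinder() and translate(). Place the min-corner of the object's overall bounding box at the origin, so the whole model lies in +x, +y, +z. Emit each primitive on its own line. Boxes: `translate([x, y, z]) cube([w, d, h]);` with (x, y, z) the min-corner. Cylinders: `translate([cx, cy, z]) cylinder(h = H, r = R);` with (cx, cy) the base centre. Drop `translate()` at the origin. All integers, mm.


translate([0, 0, 372]) cube([269, 340, 31]);
translate([24, 24, 0]) cylinder(h = 372, r = 24);
translate([245, 24, 0]) cylinder(h = 372, r = 24);
translate([24, 316, 0]) cylinder(h = 372, r = 24);
translate([245, 316, 0]) cylinder(h = 372, r = 24);


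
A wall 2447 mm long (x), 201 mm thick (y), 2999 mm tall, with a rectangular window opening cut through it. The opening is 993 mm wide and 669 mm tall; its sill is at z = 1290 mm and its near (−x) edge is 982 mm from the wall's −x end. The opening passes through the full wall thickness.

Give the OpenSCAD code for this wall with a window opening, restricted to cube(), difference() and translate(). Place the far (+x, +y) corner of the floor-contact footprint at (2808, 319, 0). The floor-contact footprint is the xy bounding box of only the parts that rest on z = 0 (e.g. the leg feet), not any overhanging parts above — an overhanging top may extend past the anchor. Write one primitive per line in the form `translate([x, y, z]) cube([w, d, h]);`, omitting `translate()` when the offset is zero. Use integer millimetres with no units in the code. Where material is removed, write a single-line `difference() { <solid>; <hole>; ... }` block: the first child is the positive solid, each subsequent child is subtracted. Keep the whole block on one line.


difference() { translate([361, 118, 0]) cube([2447, 201, 2999]); translate([1343, 118, 1290]) cube([993, 201, 669]); }


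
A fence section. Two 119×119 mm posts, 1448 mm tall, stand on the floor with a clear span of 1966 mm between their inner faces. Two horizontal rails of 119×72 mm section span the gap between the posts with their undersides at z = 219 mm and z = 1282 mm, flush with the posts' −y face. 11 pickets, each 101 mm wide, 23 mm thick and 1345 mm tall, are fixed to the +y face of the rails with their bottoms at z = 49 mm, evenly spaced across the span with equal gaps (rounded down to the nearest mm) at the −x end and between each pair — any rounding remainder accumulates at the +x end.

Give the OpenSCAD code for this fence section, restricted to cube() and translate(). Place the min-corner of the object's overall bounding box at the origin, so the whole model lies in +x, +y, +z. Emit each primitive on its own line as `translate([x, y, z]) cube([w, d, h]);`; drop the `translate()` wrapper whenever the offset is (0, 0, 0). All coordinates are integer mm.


cube([119, 119, 1448]);
translate([2085, 0, 0]) cube([119, 119, 1448]);
translate([119, 0, 219]) cube([1966, 119, 72]);
translate([119, 0, 1282]) cube([1966, 119, 72]);
translate([190, 119, 49]) cube([101, 23, 1345]);
translate([362, 119, 49]) cube([101, 23, 1345]);
translate([534, 119, 49]) cube([101, 23, 1345]);
translate([706, 119, 49]) cube([101, 23, 1345]);
translate([878, 119, 49]) cube([101, 23, 1345]);
translate([1050, 119, 49]) cube([101, 23, 1345]);
translate([1222, 119, 49]) cube([101, 23, 1345]);
translate([1394, 119, 49]) cube([101, 23, 1345]);
translate([1566, 119, 49]) cube([101, 23, 1345]);
translate([1738, 119, 49]) cube([101, 23, 1345]);
translate([1910, 119, 49]) cube([101, 23, 1345]);


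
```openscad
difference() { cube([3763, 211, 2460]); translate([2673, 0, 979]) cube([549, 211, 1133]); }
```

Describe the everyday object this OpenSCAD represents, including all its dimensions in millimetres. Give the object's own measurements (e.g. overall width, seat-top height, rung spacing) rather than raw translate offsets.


A wall 3763 mm long (x), 211 mm thick (y), 2460 mm tall, with a rectangular window opening cut through it. The opening is 549 mm wide and 1133 mm tall; its sill is at z = 979 mm and its near (−x) edge is 2673 mm from the wall's −x end. The opening passes through the full wall thickness.


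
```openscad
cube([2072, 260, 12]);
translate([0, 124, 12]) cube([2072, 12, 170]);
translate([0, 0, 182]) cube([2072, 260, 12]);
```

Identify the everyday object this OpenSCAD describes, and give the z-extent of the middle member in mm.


An I-beam. The web height is 170 mm.

Two wide flanges with a thin centred web — an I-beam. Overall 194 mm minus two 12 mm flanges gives a web of 194 − 2·12 = 170 mm.


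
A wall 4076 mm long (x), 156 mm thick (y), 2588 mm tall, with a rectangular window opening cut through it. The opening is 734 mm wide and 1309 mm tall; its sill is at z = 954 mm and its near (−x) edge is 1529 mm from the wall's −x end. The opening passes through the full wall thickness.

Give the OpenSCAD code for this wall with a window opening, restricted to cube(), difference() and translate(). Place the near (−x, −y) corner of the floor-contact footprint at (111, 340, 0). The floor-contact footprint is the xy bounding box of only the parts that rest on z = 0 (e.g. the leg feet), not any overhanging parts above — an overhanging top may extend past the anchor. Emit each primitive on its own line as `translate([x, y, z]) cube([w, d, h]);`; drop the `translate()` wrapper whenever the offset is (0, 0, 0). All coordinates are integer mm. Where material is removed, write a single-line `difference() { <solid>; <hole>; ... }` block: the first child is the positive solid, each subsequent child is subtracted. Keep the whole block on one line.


difference() { translate([111, 340, 0]) cube([4076, 156, 2588]); translate([1640, 340, 954]) cube([734, 156, 1309]); }


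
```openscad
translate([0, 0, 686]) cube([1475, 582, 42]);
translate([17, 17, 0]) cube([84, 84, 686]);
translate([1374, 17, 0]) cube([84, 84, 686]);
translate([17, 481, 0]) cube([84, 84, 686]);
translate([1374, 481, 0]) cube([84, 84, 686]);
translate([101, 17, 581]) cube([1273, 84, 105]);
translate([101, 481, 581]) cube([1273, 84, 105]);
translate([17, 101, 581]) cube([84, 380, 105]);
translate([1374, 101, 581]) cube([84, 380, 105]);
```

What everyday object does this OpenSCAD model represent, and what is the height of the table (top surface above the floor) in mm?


A table. The table height is 728 mm.

A 1475×582×42 slab sits at z = 686 on four 84 mm square posts — a table. The top surface is at 686 + 42 = 728 mm.


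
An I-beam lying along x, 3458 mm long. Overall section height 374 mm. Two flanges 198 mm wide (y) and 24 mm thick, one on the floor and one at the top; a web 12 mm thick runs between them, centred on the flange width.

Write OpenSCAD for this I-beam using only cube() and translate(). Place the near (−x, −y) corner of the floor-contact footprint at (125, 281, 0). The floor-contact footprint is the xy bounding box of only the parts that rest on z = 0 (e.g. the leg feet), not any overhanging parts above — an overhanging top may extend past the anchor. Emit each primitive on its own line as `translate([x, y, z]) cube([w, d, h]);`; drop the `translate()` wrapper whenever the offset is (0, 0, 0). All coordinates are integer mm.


translate([125, 281, 0]) cube([3458, 198, 24]);
translate([125, 374, 24]) cube([3458, 12, 326]);
translate([125, 281, 350]) cube([3458, 198, 24]);


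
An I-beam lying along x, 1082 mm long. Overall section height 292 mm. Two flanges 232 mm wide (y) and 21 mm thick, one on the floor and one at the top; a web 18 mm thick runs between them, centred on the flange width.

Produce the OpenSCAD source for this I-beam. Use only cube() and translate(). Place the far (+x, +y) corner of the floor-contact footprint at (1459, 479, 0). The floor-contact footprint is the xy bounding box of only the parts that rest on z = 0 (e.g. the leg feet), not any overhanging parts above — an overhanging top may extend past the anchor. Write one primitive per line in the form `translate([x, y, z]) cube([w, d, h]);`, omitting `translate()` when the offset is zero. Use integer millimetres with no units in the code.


translate([377, 247, 0]) cube([1082, 232, 21]);
translate([377, 354, 21]) cube([1082, 18, 250]);
translate([377, 247, 271]) cube([1082, 232, 21]);


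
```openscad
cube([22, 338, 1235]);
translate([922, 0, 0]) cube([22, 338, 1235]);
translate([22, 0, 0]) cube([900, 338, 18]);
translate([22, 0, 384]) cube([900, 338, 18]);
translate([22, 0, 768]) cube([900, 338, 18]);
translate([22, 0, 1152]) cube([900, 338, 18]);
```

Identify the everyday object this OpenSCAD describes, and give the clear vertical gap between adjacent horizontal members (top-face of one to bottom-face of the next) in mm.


A bookshelf. The clear shelf gap is 366 mm.

Two tall side panels with 4 horizontal boards between them — a bookshelf. The first two shelf undersides are at z = 0 and z = 384; with shelf thickness 18, the clear gap is 384 − 0 − 18 = 366 mm.


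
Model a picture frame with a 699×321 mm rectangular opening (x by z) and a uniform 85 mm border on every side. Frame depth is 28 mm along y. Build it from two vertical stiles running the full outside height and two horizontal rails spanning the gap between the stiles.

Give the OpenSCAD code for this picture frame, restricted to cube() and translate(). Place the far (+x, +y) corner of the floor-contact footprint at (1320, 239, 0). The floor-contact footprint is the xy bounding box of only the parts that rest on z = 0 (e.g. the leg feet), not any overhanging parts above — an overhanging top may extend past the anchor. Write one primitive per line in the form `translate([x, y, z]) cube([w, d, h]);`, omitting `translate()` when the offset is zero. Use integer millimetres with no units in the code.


translate([451, 211, 0]) cube([85, 28, 491]);
translate([1235, 211, 0]) cube([85, 28, 491]);
translate([536, 211, 0]) cube([699, 28, 85]);
translate([536, 211, 406]) cube([699, 28, 85]);
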